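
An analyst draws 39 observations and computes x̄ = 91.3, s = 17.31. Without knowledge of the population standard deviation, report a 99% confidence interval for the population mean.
(83.78, 98.82)

t-interval (σ unknown):
df = n - 1 = 38
t* = 2.712 for 99% confidence

Margin of error = t* · s/√n = 2.712 · 17.31/√39 = 7.52

CI: (83.78, 98.82)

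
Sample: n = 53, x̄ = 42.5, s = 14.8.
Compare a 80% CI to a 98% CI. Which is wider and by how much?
98% CI is wider by 4.48

df = 52
80% CI: t* = 1.298, (39.86, 45.14), width = 2 · t* · s/√n = 5.28
98% CI: t* = 2.400, (37.62, 47.38), width = 2 · t* · s/√n = 9.76

The 98% CI is wider by 9.76 - 5.28 = 4.48.
Higher confidence requires a wider interval.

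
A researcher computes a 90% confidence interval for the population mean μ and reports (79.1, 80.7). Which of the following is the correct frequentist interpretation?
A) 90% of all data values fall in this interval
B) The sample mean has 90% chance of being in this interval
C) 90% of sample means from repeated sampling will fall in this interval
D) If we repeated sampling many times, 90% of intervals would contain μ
D

A) Wrong — a CI is about the parameter μ, not individual data values.
B) Wrong — x̄ is observed and sits in the interval by construction.
C) Wrong — coverage applies to intervals containing μ, not to future x̄ values.
D) Correct — this is the frequentist long-run coverage interpretation.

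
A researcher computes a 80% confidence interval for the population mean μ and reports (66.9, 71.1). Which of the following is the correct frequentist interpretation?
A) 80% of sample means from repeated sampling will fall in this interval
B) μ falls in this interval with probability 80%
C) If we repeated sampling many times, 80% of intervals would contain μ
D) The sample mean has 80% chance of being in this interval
C

A) Wrong — coverage applies to intervals containing μ, not to future x̄ values.
B) Wrong — μ is fixed; the randomness lives in the interval, not in μ.
C) Correct — this is the frequentist long-run coverage interpretation.
D) Wrong — x̄ is observed and sits in the interval by construction.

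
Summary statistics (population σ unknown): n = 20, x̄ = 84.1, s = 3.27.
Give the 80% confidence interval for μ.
(83.13, 85.07)

t-interval (σ unknown):
df = n - 1 = 19
t* = 1.328 for 80% confidence

Margin of error = t* · s/√n = 1.328 · 3.27/√20 = 0.97

CI: (83.13, 85.07)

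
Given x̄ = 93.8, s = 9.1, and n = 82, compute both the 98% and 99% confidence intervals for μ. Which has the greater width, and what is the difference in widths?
99% CI is wider by 0.53

df = 81
98% CI: t* = 2.373, (91.42, 96.18), width = 2 · t* · s/√n = 4.77
99% CI: t* = 2.638, (91.15, 96.45), width = 2 · t* · s/√n = 5.30

The 99% CI is wider by 5.30 - 4.77 = 0.53.
Higher confidence requires a wider interval.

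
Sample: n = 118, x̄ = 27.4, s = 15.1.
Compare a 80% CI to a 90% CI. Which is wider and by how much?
90% CI is wider by 1.03

df = 117
80% CI: t* = 1.289, (25.61, 29.19), width = 2 · t* · s/√n = 3.58
90% CI: t* = 1.658, (25.10, 29.70), width = 2 · t* · s/√n = 4.61

The 90% CI is wider by 4.61 - 3.58 = 1.03.
Higher confidence requires a wider interval.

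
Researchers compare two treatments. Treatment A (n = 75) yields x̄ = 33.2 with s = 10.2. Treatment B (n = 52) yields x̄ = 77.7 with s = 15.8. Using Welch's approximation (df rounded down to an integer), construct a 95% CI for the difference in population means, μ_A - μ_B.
(-49.45, -39.55)

Difference: x̄₁ - x̄₂ = -44.50
SE = √(s₁²/n₁ + s₂²/n₂) = √(10.2²/75 + 15.8²/52) = 2.4876
df = 80.12 → 80 (Welch–Satterthwaite, rounded down)
t* = 1.990

CI: -44.50 ± 1.990 · 2.4876 = -44.50 ± 4.95 = (-49.45, -39.55)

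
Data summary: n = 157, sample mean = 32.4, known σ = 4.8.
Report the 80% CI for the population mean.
(31.91, 32.89)

z-interval (σ known):
z* = 1.282 for 80% confidence

Margin of error = z* · σ/√n = 1.282 · 4.8/√157 = 0.49

CI: (32.4 - 0.49, 32.4 + 0.49) = (31.91, 32.89)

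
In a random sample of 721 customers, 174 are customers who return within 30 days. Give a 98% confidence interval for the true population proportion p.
(0.204, 0.278)

Proportion CI:
p̂ = 174/721 = 0.24133
SE = √(p̂(1-p̂)/n) = √(0.24133 · 0.75867 / 721) = 0.01594

z* = 2.326
Margin = z* · SE = 2.326 · 0.01594 = 0.0371

CI: 0.24133 ± 0.0371 = (0.204, 0.278)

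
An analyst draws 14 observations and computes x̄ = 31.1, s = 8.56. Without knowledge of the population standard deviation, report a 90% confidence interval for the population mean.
(27.05, 35.15)

t-interval (σ unknown):
df = n - 1 = 13
t* = 1.771 for 90% confidence

Margin of error = t* · s/√n = 1.771 · 8.56/√14 = 4.05

CI: (27.05, 35.15)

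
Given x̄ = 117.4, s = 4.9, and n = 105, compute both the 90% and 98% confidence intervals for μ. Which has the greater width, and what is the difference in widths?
98% CI is wider by 0.67

df = 104
90% CI: t* = 1.660, (116.61, 118.19), width = 2 · t* · s/√n = 1.59
98% CI: t* = 2.363, (116.27, 118.53), width = 2 · t* · s/√n = 2.26

The 98% CI is wider by 2.26 - 1.59 = 0.67.
Higher confidence requires a wider interval.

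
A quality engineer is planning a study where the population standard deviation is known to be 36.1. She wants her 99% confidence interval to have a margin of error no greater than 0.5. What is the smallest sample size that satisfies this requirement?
n ≥ 34592

For margin E ≤ 0.5:
n ≥ (z* · σ / E)²
n ≥ (2.576 · 36.1 / 0.5)²
n ≥ 34591.24

Minimum n = 34592 (rounding up)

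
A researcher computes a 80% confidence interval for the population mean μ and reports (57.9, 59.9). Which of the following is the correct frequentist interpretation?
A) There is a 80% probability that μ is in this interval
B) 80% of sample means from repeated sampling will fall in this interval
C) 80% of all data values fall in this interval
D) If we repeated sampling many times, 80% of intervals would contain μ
D

A) Wrong — μ is fixed; the randomness lives in the interval, not in μ.
B) Wrong — coverage applies to intervals containing μ, not to future x̄ values.
C) Wrong — a CI is about the parameter μ, not individual data values.
D) Correct — this is the frequentist long-run coverage interpretation.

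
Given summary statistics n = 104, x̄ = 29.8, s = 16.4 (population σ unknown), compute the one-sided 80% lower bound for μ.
μ ≥ 28.44

Lower bound (one-sided):
t* = 0.845 (one-sided for 80%)
Lower bound = x̄ - t* · s/√n = 29.8 - 0.845 · 16.4/√104 = 28.44

We are 80% confident that μ ≥ 28.44.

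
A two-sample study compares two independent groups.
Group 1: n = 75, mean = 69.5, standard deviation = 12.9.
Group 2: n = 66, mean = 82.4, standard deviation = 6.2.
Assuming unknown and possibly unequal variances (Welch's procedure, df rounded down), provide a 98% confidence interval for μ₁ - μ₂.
(-16.85, -8.95)

Difference: x̄₁ - x̄₂ = -12.90
SE = √(s₁²/n₁ + s₂²/n₂) = √(12.9²/75 + 6.2²/66) = 1.6737
df = 109.37 → 109 (Welch–Satterthwaite, rounded down)
t* = 2.361

CI: -12.90 ± 2.361 · 1.6737 = -12.90 ± 3.95 = (-16.85, -8.95)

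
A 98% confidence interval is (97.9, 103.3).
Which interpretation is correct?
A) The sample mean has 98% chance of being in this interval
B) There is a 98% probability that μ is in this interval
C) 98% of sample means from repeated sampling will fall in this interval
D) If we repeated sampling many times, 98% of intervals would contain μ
D

A) Wrong — x̄ is observed and sits in the interval by construction.
B) Wrong — μ is fixed; the randomness lives in the interval, not in μ.
C) Wrong — coverage applies to intervals containing μ, not to future x̄ values.
D) Correct — this is the frequentist long-run coverage interpretation.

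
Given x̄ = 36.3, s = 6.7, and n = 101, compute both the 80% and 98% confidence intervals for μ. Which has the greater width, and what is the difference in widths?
98% CI is wider by 1.43

df = 100
80% CI: t* = 1.290, (35.44, 37.16), width = 2 · t* · s/√n = 1.72
98% CI: t* = 2.364, (34.72, 37.88), width = 2 · t* · s/√n = 3.15

The 98% CI is wider by 3.15 - 1.72 = 1.43.
Higher confidence requires a wider interval.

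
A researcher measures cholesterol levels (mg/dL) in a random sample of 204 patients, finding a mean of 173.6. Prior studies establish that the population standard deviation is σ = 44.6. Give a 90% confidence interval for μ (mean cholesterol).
(168.46, 178.74)

z-interval (σ known):
z* = 1.645 for 90% confidence

Margin of error = z* · σ/√n = 1.645 · 44.6/√204 = 5.14

CI: (173.6 - 5.14, 173.6 + 5.14) = (168.46, 178.74)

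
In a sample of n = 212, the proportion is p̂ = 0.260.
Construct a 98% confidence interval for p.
(0.190, 0.330)

Proportion CI:
SE = √(p̂(1-p̂)/n) = √(0.260 · 0.740 / 212) = 0.03013

z* = 2.326
Margin = z* · SE = 2.326 · 0.03013 = 0.0701

CI: 0.260 ± 0.0701 = (0.190, 0.330)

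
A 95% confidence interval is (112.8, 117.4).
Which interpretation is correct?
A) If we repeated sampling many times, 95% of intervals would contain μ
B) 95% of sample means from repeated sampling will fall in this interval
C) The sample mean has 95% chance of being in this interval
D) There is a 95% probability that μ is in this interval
A

A) Correct — this is the frequentist long-run coverage interpretation.
B) Wrong — coverage applies to intervals containing μ, not to future x̄ values.
C) Wrong — x̄ is observed and sits in the interval by construction.
D) Wrong — μ is fixed; the randomness lives in the interval, not in μ.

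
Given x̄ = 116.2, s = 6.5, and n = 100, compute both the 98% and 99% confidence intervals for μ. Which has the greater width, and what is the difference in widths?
99% CI is wider by 0.34

df = 99
98% CI: t* = 2.365, (114.66, 117.74), width = 2 · t* · s/√n = 3.07
99% CI: t* = 2.626, (114.49, 117.91), width = 2 · t* · s/√n = 3.41

The 99% CI is wider by 3.41 - 3.07 = 0.34.
Higher confidence requires a wider interval.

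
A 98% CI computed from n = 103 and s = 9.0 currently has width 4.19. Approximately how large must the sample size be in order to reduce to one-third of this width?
n ≈ 927

CI width ∝ 1/√n
To reduce width by factor 3, need √n to grow by 3 → need 3² = 9 times as many samples.

Current: n = 103, width = 4.19
New: n = 927, width ≈ 1.38

Width reduced by factor of 4.19/1.38 = 3.04.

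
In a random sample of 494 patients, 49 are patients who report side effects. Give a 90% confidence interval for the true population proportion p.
(0.077, 0.121)

Proportion CI:
p̂ = 49/494 = 0.09919
SE = √(p̂(1-p̂)/n) = √(0.09919 · 0.90081 / 494) = 0.01345

z* = 1.645
Margin = z* · SE = 1.645 · 0.01345 = 0.0221

CI: 0.09919 ± 0.0221 = (0.077, 0.121)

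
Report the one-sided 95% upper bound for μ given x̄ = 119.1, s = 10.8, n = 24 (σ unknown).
μ ≤ 122.88

Upper bound (one-sided):
t* = 1.714 (one-sided for 95%)
Upper bound = x̄ + t* · s/√n = 119.1 + 1.714 · 10.8/√24 = 122.88

We are 95% confident that μ ≤ 122.88.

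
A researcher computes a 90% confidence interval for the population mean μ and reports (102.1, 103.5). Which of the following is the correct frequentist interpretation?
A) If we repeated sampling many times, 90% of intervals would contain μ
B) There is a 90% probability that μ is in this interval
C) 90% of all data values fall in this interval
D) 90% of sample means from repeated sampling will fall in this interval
A

A) Correct — this is the frequentist long-run coverage interpretation.
B) Wrong — μ is fixed; the randomness lives in the interval, not in μ.
C) Wrong — a CI is about the parameter μ, not individual data values.
D) Wrong — coverage applies to intervals containing μ, not to future x̄ values.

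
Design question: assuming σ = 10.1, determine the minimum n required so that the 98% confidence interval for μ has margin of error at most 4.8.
n ≥ 24

For margin E ≤ 4.8:
n ≥ (z* · σ / E)²
n ≥ (2.326 · 10.1 / 4.8)²
n ≥ 23.95

Minimum n = 24 (rounding up)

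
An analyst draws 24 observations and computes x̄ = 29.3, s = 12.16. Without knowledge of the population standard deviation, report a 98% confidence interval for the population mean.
(23.09, 35.51)

t-interval (σ unknown):
df = n - 1 = 23
t* = 2.500 for 98% confidence

Margin of error = t* · s/√n = 2.500 · 12.16/√24 = 6.21

CI: (23.09, 35.51)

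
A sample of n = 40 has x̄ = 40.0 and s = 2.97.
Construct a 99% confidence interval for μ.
(38.73, 41.27)

t-interval (σ unknown):
df = n - 1 = 39
t* = 2.708 for 99% confidence

Margin of error = t* · s/√n = 2.708 · 2.97/√40 = 1.27

CI: (38.73, 41.27)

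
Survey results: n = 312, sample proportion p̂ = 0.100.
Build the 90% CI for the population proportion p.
(0.072, 0.128)

Proportion CI:
SE = √(p̂(1-p̂)/n) = √(0.100 · 0.900 / 312) = 0.01698

z* = 1.645
Margin = z* · SE = 1.645 · 0.01698 = 0.0279

CI: 0.100 ± 0.0279 = (0.072, 0.128)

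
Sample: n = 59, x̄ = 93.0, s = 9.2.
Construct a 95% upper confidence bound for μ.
μ ≤ 95.00

Upper bound (one-sided):
t* = 1.672 (one-sided for 95%)
Upper bound = x̄ + t* · s/√n = 93.0 + 1.672 · 9.2/√59 = 95.00

We are 95% confident that μ ≤ 95.00.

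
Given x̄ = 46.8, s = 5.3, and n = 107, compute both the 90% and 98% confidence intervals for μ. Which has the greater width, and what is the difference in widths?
98% CI is wider by 0.72

df = 106
90% CI: t* = 1.659, (45.95, 47.65), width = 2 · t* · s/√n = 1.70
98% CI: t* = 2.362, (45.59, 48.01), width = 2 · t* · s/√n = 2.42

The 98% CI is wider by 2.42 - 1.70 = 0.72.
Higher confidence requires a wider interval.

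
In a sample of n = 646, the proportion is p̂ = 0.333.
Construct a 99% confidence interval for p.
(0.285, 0.381)

Proportion CI:
SE = √(p̂(1-p̂)/n) = √(0.333 · 0.667 / 646) = 0.01854

z* = 2.576
Margin = z* · SE = 2.576 · 0.01854 = 0.0478

CI: 0.333 ± 0.0478 = (0.285, 0.381)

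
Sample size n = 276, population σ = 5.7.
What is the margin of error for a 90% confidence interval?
Margin of error = 0.56

Margin of error = z* · σ/√n
= 1.645 · 5.7/√276
= 1.645 · 5.7/16.6132
= 0.56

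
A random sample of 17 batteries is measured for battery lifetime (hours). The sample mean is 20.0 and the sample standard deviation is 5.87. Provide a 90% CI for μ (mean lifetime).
(17.51, 22.49)

t-interval (σ unknown):
df = n - 1 = 16
t* = 1.746 for 90% confidence

Margin of error = t* · s/√n = 1.746 · 5.87/√17 = 2.49

CI: (17.51, 22.49)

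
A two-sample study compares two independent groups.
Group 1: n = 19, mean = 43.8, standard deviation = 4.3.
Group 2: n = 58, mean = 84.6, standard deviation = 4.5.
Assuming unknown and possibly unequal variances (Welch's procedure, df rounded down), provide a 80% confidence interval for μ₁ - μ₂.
(-42.31, -39.29)

Difference: x̄₁ - x̄₂ = -40.80
SE = √(s₁²/n₁ + s₂²/n₂) = √(4.3²/19 + 4.5²/58) = 1.1499
df = 31.93 → 31 (Welch–Satterthwaite, rounded down)
t* = 1.309

CI: -40.80 ± 1.309 · 1.1499 = -40.80 ± 1.51 = (-42.31, -39.29)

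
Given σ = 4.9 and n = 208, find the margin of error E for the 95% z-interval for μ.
Margin of error = 0.67

Margin of error = z* · σ/√n
= 1.960 · 4.9/√208
= 1.960 · 4.9/14.4222
= 0.67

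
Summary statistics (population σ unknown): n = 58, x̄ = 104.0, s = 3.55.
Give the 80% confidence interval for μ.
(103.40, 104.60)

t-interval (σ unknown):
df = n - 1 = 57
t* = 1.297 for 80% confidence

Margin of error = t* · s/√n = 1.297 · 3.55/√58 = 0.60

CI: (103.40, 104.60)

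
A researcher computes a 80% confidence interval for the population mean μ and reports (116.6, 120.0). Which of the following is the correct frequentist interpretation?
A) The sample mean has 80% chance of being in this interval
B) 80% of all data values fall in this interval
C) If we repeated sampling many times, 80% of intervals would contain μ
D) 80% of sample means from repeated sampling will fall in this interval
C

A) Wrong — x̄ is observed and sits in the interval by construction.
B) Wrong — a CI is about the parameter μ, not individual data values.
C) Correct — this is the frequentist long-run coverage interpretation.
D) Wrong — coverage applies to intervals containing μ, not to future x̄ values.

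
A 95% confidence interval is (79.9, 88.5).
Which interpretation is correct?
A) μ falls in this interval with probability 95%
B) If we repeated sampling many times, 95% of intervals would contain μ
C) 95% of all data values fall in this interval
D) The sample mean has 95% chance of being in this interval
B

A) Wrong — μ is fixed; the randomness lives in the interval, not in μ.
B) Correct — this is the frequentist long-run coverage interpretation.
C) Wrong — a CI is about the parameter μ, not individual data values.
D) Wrong — x̄ is observed and sits in the interval by construction.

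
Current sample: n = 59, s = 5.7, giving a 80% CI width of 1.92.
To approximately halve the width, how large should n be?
n ≈ 236

CI width ∝ 1/√n
To reduce width by factor 2, need √n to grow by 2 → need 2² = 4 times as many samples.

Current: n = 59, width = 1.92
New: n = 236, width ≈ 0.95

Width reduced by factor of 1.92/0.95 = 2.02.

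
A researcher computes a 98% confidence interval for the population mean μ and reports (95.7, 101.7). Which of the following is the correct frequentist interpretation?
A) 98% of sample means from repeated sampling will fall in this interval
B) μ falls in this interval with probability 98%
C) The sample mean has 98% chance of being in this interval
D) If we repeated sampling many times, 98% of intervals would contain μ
D

A) Wrong — coverage applies to intervals containing μ, not to future x̄ values.
B) Wrong — μ is fixed; the randomness lives in the interval, not in μ.
C) Wrong — x̄ is observed and sits in the interval by construction.
D) Correct — this is the frequentist long-run coverage interpretation.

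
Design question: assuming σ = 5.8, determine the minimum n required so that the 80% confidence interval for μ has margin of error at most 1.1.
n ≥ 46

For margin E ≤ 1.1:
n ≥ (z* · σ / E)²
n ≥ (1.282 · 5.8 / 1.1)²
n ≥ 45.69

Minimum n = 46 (rounding up)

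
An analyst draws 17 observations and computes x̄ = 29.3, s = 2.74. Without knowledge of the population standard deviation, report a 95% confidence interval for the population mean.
(27.89, 30.71)

t-interval (σ unknown):
df = n - 1 = 16
t* = 2.120 for 95% confidence

Margin of error = t* · s/√n = 2.120 · 2.74/√17 = 1.41

CI: (27.89, 30.71)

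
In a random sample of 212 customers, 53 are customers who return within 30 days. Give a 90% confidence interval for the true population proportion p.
(0.201, 0.299)

Proportion CI:
p̂ = 53/212 = 0.25000
SE = √(p̂(1-p̂)/n) = √(0.25000 · 0.75000 / 212) = 0.02974

z* = 1.645
Margin = z* · SE = 1.645 · 0.02974 = 0.0489

CI: 0.25000 ± 0.0489 = (0.201, 0.299)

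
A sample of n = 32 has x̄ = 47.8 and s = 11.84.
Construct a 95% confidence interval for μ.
(43.53, 52.07)

t-interval (σ unknown):
df = n - 1 = 31
t* = 2.040 for 95% confidence

Margin of error = t* · s/√n = 2.040 · 11.84/√32 = 4.27

CI: (43.53, 52.07)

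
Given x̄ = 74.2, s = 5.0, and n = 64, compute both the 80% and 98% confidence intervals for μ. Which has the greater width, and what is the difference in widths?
98% CI is wider by 1.36

df = 63
80% CI: t* = 1.295, (73.39, 75.01), width = 2 · t* · s/√n = 1.62
98% CI: t* = 2.387, (72.71, 75.69), width = 2 · t* · s/√n = 2.98

The 98% CI is wider by 2.98 - 1.62 = 1.36.
Higher confidence requires a wider interval.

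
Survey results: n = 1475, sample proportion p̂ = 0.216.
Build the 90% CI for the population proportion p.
(0.198, 0.234)

Proportion CI:
SE = √(p̂(1-p̂)/n) = √(0.216 · 0.784 / 1475) = 0.01071

z* = 1.645
Margin = z* · SE = 1.645 · 0.01071 = 0.0176

CI: 0.216 ± 0.0176 = (0.198, 0.234)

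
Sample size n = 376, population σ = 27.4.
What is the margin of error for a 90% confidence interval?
Margin of error = 2.32

Margin of error = z* · σ/√n
= 1.645 · 27.4/√376
= 1.645 · 27.4/19.3907
= 2.32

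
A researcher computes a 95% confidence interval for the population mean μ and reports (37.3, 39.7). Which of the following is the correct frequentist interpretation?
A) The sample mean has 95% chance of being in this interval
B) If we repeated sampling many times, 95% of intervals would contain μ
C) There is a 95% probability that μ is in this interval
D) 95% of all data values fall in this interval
B

A) Wrong — x̄ is observed and sits in the interval by construction.
B) Correct — this is the frequentist long-run coverage interpretation.
C) Wrong — μ is fixed; the randomness lives in the interval, not in μ.
D) Wrong — a CI is about the parameter μ, not individual data values.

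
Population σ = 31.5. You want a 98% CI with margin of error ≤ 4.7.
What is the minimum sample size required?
n ≥ 244

For margin E ≤ 4.7:
n ≥ (z* · σ / E)²
n ≥ (2.326 · 31.5 / 4.7)²
n ≥ 243.02

Minimum n = 244 (rounding up)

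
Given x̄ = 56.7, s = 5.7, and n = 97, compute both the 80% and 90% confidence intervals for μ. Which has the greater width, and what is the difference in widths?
90% CI is wider by 0.43

df = 96
80% CI: t* = 1.290, (55.95, 57.45), width = 2 · t* · s/√n = 1.49
90% CI: t* = 1.661, (55.74, 57.66), width = 2 · t* · s/√n = 1.92

The 90% CI is wider by 1.92 - 1.49 = 0.43.
Higher confidence requires a wider interval.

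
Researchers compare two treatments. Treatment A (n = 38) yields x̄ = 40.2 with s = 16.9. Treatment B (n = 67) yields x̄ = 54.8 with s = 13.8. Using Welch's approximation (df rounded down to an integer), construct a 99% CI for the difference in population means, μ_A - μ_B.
(-23.14, -6.06)

Difference: x̄₁ - x̄₂ = -14.60
SE = √(s₁²/n₁ + s₂²/n₂) = √(16.9²/38 + 13.8²/67) = 3.2185
df = 65.06 → 65 (Welch–Satterthwaite, rounded down)
t* = 2.654

CI: -14.60 ± 2.654 · 3.2185 = -14.60 ± 8.54 = (-23.14, -6.06)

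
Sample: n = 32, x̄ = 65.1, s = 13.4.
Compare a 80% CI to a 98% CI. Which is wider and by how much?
98% CI is wider by 5.42

df = 31
80% CI: t* = 1.309, (62.00, 68.20), width = 2 · t* · s/√n = 6.20
98% CI: t* = 2.453, (59.29, 70.91), width = 2 · t* · s/√n = 11.62

The 98% CI is wider by 11.62 - 6.20 = 5.42.
Higher confidence requires a wider interval.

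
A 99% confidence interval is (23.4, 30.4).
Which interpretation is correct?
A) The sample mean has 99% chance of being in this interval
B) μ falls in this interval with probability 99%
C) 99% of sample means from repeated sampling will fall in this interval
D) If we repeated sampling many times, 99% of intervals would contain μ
D

A) Wrong — x̄ is observed and sits in the interval by construction.
B) Wrong — μ is fixed; the randomness lives in the interval, not in μ.
C) Wrong — coverage applies to intervals containing μ, not to future x̄ values.
D) Correct — this is the frequentist long-run coverage interpretation.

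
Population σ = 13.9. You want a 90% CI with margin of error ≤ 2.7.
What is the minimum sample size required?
n ≥ 72

For margin E ≤ 2.7:
n ≥ (z* · σ / E)²
n ≥ (1.645 · 13.9 / 2.7)²
n ≥ 71.72

Minimum n = 72 (rounding up)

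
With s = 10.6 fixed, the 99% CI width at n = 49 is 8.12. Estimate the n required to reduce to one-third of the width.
n ≈ 441

CI width ∝ 1/√n
To reduce width by factor 3, need √n to grow by 3 → need 3² = 9 times as many samples.

Current: n = 49, width = 8.12
New: n = 441, width ≈ 2.61

Width reduced by factor of 8.12/2.61 = 3.11.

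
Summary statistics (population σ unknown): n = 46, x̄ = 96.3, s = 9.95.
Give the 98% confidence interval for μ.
(92.76, 99.84)

t-interval (σ unknown):
df = n - 1 = 45
t* = 2.412 for 98% confidence

Margin of error = t* · s/√n = 2.412 · 9.95/√46 = 3.54

CI: (92.76, 99.84)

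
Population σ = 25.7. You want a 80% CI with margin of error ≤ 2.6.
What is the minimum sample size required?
n ≥ 161

For margin E ≤ 2.6:
n ≥ (z* · σ / E)²
n ≥ (1.282 · 25.7 / 2.6)²
n ≥ 160.58

Minimum n = 161 (rounding up)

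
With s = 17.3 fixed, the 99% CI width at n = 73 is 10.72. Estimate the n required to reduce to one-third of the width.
n ≈ 657

CI width ∝ 1/√n
To reduce width by factor 3, need √n to grow by 3 → need 3² = 9 times as many samples.

Current: n = 73, width = 10.72
New: n = 657, width ≈ 3.49

Width reduced by factor of 10.72/3.49 = 3.07.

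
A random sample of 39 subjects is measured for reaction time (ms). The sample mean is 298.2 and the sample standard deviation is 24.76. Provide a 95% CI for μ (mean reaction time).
(290.18, 306.22)

t-interval (σ unknown):
df = n - 1 = 38
t* = 2.024 for 95% confidence

Margin of error = t* · s/√n = 2.024 · 24.76/√39 = 8.02

CI: (290.18, 306.22)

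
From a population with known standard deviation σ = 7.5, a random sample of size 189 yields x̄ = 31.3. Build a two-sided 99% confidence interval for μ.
(29.89, 32.71)

z-interval (σ known):
z* = 2.576 for 99% confidence

Margin of error = z* · σ/√n = 2.576 · 7.5/√189 = 1.41

CI: (31.3 - 1.41, 31.3 + 1.41) = (29.89, 32.71)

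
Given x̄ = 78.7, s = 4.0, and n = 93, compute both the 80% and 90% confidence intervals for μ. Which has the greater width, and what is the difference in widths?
90% CI is wider by 0.31

df = 92
80% CI: t* = 1.291, (78.16, 79.24), width = 2 · t* · s/√n = 1.07
90% CI: t* = 1.662, (78.01, 79.39), width = 2 · t* · s/√n = 1.38

The 90% CI is wider by 1.38 - 1.07 = 0.31.
Higher confidence requires a wider interval.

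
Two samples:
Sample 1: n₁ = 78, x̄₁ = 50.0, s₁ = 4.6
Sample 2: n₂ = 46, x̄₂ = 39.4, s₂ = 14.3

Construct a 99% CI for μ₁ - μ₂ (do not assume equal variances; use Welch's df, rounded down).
(4.78, 16.42)

Difference: x̄₁ - x̄₂ = 10.60
SE = √(s₁²/n₁ + s₂²/n₂) = √(4.6²/78 + 14.3²/46) = 2.1718
df = 50.55 → 50 (Welch–Satterthwaite, rounded down)
t* = 2.678

CI: 10.60 ± 2.678 · 2.1718 = 10.60 ± 5.82 = (4.78, 16.42)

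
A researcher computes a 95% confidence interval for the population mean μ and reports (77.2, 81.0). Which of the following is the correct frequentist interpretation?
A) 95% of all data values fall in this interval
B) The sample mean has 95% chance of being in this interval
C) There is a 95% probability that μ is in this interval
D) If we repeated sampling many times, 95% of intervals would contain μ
D

A) Wrong — a CI is about the parameter μ, not individual data values.
B) Wrong — x̄ is observed and sits in the interval by construction.
C) Wrong — μ is fixed; the randomness lives in the interval, not in μ.
D) Correct — this is the frequentist long-run coverage interpretation.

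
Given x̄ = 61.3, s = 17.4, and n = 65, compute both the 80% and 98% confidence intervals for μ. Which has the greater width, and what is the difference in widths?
98% CI is wider by 4.71

df = 64
80% CI: t* = 1.295, (58.51, 64.09), width = 2 · t* · s/√n = 5.59
98% CI: t* = 2.386, (56.15, 66.45), width = 2 · t* · s/√n = 10.30

The 98% CI is wider by 10.30 - 5.59 = 4.71.
Higher confidence requires a wider interval.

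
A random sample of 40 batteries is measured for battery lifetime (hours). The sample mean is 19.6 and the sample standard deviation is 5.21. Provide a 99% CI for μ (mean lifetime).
(17.37, 21.83)

t-interval (σ unknown):
df = n - 1 = 39
t* = 2.708 for 99% confidence

Margin of error = t* · s/√n = 2.708 · 5.21/√40 = 2.23

CI: (17.37, 21.83)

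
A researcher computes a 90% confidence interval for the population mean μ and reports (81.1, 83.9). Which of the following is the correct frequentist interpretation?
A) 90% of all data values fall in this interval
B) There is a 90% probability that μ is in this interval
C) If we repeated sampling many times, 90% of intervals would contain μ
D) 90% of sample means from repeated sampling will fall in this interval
C

A) Wrong — a CI is about the parameter μ, not individual data values.
B) Wrong — μ is fixed; the randomness lives in the interval, not in μ.
C) Correct — this is the frequentist long-run coverage interpretation.
D) Wrong — coverage applies to intervals containing μ, not to future x̄ values.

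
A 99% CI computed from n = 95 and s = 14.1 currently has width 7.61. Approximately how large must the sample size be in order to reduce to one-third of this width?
n ≈ 855

CI width ∝ 1/√n
To reduce width by factor 3, need √n to grow by 3 → need 3² = 9 times as many samples.

Current: n = 95, width = 7.61
New: n = 855, width ≈ 2.49

Width reduced by factor of 7.61/2.49 = 3.06.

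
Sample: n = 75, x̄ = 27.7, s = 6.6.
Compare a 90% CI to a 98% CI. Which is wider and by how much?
98% CI is wider by 1.08

df = 74
90% CI: t* = 1.666, (26.43, 28.97), width = 2 · t* · s/√n = 2.54
98% CI: t* = 2.378, (25.89, 29.51), width = 2 · t* · s/√n = 3.62

The 98% CI is wider by 3.62 - 2.54 = 1.08.
Higher confidence requires a wider interval.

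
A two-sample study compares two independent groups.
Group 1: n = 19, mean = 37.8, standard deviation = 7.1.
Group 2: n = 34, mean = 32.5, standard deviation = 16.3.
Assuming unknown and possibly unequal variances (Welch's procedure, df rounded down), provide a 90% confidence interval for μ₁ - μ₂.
(-0.13, 10.73)

Difference: x̄₁ - x̄₂ = 5.30
SE = √(s₁²/n₁ + s₂²/n₂) = √(7.1²/19 + 16.3²/34) = 3.2354
df = 48.88 → 48 (Welch–Satterthwaite, rounded down)
t* = 1.677

CI: 5.30 ± 1.677 · 3.2354 = 5.30 ± 5.43 = (-0.13, 10.73)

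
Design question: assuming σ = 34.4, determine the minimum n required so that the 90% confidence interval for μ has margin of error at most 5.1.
n ≥ 124

For margin E ≤ 5.1:
n ≥ (z* · σ / E)²
n ≥ (1.645 · 34.4 / 5.1)²
n ≥ 123.11

Minimum n = 124 (rounding up)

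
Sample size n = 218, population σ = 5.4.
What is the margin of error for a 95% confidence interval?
Margin of error = 0.72

Margin of error = z* · σ/√n
= 1.960 · 5.4/√218
= 1.960 · 5.4/14.7648
= 0.72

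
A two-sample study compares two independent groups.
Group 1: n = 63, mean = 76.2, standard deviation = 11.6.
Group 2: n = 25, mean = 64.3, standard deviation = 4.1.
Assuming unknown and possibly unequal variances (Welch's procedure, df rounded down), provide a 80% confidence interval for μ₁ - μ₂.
(9.73, 14.07)

Difference: x̄₁ - x̄₂ = 11.90
SE = √(s₁²/n₁ + s₂²/n₂) = √(11.6²/63 + 4.1²/25) = 1.6758
df = 85.33 → 85 (Welch–Satterthwaite, rounded down)
t* = 1.292

CI: 11.90 ± 1.292 · 1.6758 = 11.90 ± 2.17 = (9.73, 14.07)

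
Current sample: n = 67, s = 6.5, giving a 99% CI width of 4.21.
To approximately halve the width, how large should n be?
n ≈ 268

CI width ∝ 1/√n
To reduce width by factor 2, need √n to grow by 2 → need 2² = 4 times as many samples.

Current: n = 67, width = 4.21
New: n = 268, width ≈ 2.06

Width reduced by factor of 4.21/2.06 = 2.04.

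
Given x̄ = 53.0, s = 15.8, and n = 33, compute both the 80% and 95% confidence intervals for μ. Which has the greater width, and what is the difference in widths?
95% CI is wider by 4.01

df = 32
80% CI: t* = 1.309, (49.40, 56.60), width = 2 · t* · s/√n = 7.20
95% CI: t* = 2.037, (47.40, 58.60), width = 2 · t* · s/√n = 11.21

The 95% CI is wider by 11.21 - 7.20 = 4.01.
Higher confidence requires a wider interval.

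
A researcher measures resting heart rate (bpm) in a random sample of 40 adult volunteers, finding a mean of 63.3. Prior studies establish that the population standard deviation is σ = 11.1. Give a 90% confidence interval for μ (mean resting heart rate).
(60.41, 66.19)

z-interval (σ known):
z* = 1.645 for 90% confidence

Margin of error = z* · σ/√n = 1.645 · 11.1/√40 = 2.89

CI: (63.3 - 2.89, 63.3 + 2.89) = (60.41, 66.19)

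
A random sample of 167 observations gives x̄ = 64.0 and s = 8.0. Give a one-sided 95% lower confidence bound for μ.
μ ≥ 62.98

Lower bound (one-sided):
t* = 1.654 (one-sided for 95%)
Lower bound = x̄ - t* · s/√n = 64.0 - 1.654 · 8.0/√167 = 62.98

We are 95% confident that μ ≥ 62.98.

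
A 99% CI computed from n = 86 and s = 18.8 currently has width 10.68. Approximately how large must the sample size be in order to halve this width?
n ≈ 344

CI width ∝ 1/√n
To reduce width by factor 2, need √n to grow by 2 → need 2² = 4 times as many samples.

Current: n = 86, width = 10.68
New: n = 344, width ≈ 5.25

Width reduced by factor of 10.68/5.25 = 2.03.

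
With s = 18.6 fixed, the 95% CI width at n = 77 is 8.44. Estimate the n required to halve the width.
n ≈ 308

CI width ∝ 1/√n
To reduce width by factor 2, need √n to grow by 2 → need 2² = 4 times as many samples.

Current: n = 77, width = 8.44
New: n = 308, width ≈ 4.17

Width reduced by factor of 8.44/4.17 = 2.02.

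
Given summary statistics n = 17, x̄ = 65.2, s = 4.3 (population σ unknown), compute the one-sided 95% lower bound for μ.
μ ≥ 63.38

Lower bound (one-sided):
t* = 1.746 (one-sided for 95%)
Lower bound = x̄ - t* · s/√n = 65.2 - 1.746 · 4.3/√17 = 63.38

We are 95% confident that μ ≥ 63.38.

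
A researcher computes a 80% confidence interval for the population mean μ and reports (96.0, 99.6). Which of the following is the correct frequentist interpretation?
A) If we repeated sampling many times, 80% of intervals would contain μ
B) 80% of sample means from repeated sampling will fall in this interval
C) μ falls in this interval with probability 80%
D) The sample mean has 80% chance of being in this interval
A

A) Correct — this is the frequentist long-run coverage interpretation.
B) Wrong — coverage applies to intervals containing μ, not to future x̄ values.
C) Wrong — μ is fixed; the randomness lives in the interval, not in μ.
D) Wrong — x̄ is observed and sits in the interval by construction.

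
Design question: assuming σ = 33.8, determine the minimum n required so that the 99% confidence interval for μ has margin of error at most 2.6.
n ≥ 1122

For margin E ≤ 2.6:
n ≥ (z* · σ / E)²
n ≥ (2.576 · 33.8 / 2.6)²
n ≥ 1121.45

Minimum n = 1122 (rounding up)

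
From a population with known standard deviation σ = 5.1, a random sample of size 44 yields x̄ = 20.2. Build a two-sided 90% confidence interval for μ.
(18.94, 21.46)

z-interval (σ known):
z* = 1.645 for 90% confidence

Margin of error = z* · σ/√n = 1.645 · 5.1/√44 = 1.26

CI: (20.2 - 1.26, 20.2 + 1.26) = (18.94, 21.46)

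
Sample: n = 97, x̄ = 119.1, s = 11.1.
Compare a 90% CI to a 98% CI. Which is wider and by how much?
98% CI is wider by 1.59

df = 96
90% CI: t* = 1.661, (117.23, 120.97), width = 2 · t* · s/√n = 3.74
98% CI: t* = 2.366, (116.43, 121.77), width = 2 · t* · s/√n = 5.33

The 98% CI is wider by 5.33 - 3.74 = 1.59.
Higher confidence requires a wider interval.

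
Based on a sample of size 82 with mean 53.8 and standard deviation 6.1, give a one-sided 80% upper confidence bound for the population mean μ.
μ ≤ 54.37

Upper bound (one-sided):
t* = 0.846 (one-sided for 80%)
Upper bound = x̄ + t* · s/√n = 53.8 + 0.846 · 6.1/√82 = 54.37

We are 80% confident that μ ≤ 54.37.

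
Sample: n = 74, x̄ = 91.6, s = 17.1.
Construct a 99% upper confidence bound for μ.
μ ≤ 96.33

Upper bound (one-sided):
t* = 2.379 (one-sided for 99%)
Upper bound = x̄ + t* · s/√n = 91.6 + 2.379 · 17.1/√74 = 96.33

We are 99% confident that μ ≤ 96.33.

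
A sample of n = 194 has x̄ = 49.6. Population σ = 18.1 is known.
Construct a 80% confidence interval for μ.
(47.93, 51.27)

z-interval (σ known):
z* = 1.282 for 80% confidence

Margin of error = z* · σ/√n = 1.282 · 18.1/√194 = 1.67

CI: (49.6 - 1.67, 49.6 + 1.67) = (47.93, 51.27)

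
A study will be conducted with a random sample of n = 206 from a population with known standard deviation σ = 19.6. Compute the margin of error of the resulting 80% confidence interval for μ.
Margin of error = 1.75

Margin of error = z* · σ/√n
= 1.282 · 19.6/√206
= 1.282 · 19.6/14.3527
= 1.75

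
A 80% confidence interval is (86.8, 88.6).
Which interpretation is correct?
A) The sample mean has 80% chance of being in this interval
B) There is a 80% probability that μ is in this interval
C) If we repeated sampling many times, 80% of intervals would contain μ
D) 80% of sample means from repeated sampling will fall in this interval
C

A) Wrong — x̄ is observed and sits in the interval by construction.
B) Wrong — μ is fixed; the randomness lives in the interval, not in μ.
C) Correct — this is the frequentist long-run coverage interpretation.
D) Wrong — coverage applies to intervals containing μ, not to future x̄ values.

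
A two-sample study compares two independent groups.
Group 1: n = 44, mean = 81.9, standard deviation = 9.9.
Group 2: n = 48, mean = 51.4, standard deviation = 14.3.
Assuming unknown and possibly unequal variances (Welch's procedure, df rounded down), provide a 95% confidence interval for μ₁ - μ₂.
(25.43, 35.57)

Difference: x̄₁ - x̄₂ = 30.50
SE = √(s₁²/n₁ + s₂²/n₂) = √(9.9²/44 + 14.3²/48) = 2.5471
df = 83.92 → 83 (Welch–Satterthwaite, rounded down)
t* = 1.989

CI: 30.50 ± 1.989 · 2.5471 = 30.50 ± 5.07 = (25.43, 35.57)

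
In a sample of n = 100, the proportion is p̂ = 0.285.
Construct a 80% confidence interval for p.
(0.227, 0.343)

Proportion CI:
SE = √(p̂(1-p̂)/n) = √(0.285 · 0.715 / 100) = 0.04514

z* = 1.282
Margin = z* · SE = 1.282 · 0.04514 = 0.0579

CI: 0.285 ± 0.0579 = (0.227, 0.343)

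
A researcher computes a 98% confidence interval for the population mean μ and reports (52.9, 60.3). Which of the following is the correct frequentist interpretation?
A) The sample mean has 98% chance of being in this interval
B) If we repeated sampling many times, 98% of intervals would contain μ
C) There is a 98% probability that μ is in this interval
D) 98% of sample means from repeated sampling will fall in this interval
B

A) Wrong — x̄ is observed and sits in the interval by construction.
B) Correct — this is the frequentist long-run coverage interpretation.
C) Wrong — μ is fixed; the randomness lives in the interval, not in μ.
D) Wrong — coverage applies to intervals containing μ, not to future x̄ values.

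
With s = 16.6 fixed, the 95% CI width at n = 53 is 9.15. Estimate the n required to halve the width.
n ≈ 212

CI width ∝ 1/√n
To reduce width by factor 2, need √n to grow by 2 → need 2² = 4 times as many samples.

Current: n = 53, width = 9.15
New: n = 212, width ≈ 4.49

Width reduced by factor of 9.15/4.49 = 2.04.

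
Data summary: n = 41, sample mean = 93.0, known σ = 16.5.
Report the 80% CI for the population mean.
(89.70, 96.30)

z-interval (σ known):
z* = 1.282 for 80% confidence

Margin of error = z* · σ/√n = 1.282 · 16.5/√41 = 3.30

CI: (93.0 - 3.30, 93.0 + 3.30) = (89.70, 96.30)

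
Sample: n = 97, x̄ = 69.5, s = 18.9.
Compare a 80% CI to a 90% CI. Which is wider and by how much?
90% CI is wider by 1.42

df = 96
80% CI: t* = 1.290, (67.02, 71.98), width = 2 · t* · s/√n = 4.95
90% CI: t* = 1.661, (66.31, 72.69), width = 2 · t* · s/√n = 6.37

The 90% CI is wider by 6.37 - 4.95 = 1.42.
Higher confidence requires a wider interval.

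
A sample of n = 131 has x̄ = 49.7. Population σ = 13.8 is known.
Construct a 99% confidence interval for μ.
(46.59, 52.81)

z-interval (σ known):
z* = 2.576 for 99% confidence

Margin of error = z* · σ/√n = 2.576 · 13.8/√131 = 3.11

CI: (49.7 - 3.11, 49.7 + 3.11) = (46.59, 52.81)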